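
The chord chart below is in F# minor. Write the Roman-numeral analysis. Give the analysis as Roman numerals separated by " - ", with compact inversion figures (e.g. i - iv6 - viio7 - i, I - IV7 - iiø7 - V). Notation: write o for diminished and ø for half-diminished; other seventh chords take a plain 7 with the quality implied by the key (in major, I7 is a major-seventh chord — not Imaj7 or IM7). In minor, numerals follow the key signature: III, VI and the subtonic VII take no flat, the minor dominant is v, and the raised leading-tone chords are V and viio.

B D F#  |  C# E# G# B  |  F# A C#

iv - V7 - i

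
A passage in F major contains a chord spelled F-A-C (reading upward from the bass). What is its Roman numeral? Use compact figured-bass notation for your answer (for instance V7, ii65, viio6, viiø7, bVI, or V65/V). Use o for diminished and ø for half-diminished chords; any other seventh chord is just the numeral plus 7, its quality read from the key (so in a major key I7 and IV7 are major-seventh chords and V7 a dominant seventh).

I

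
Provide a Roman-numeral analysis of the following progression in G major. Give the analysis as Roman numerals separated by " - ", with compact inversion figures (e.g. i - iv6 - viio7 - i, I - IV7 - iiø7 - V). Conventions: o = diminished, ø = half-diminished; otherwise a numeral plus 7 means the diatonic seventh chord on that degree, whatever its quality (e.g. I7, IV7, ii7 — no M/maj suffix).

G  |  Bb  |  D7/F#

G has root G, degree 1 in G major, so I.
Bb is non-diatonic — bIII, a mixture chord from G minor.
D7/F#: dominant seventh chord on D = scale degree 5 → V65.

I - bIII - V65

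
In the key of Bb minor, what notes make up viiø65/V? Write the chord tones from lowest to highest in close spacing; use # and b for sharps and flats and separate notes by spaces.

G Bb D E

viiø65/V is a secondary leading-tone chord. The target V is F in Bb minor; the applied chord is rooted a semitone below, on E.
Building a half-diminished seventh chord on E gives E-G-Bb-D.
The figured bass 65 indicates first inversion, placing the third (G) in the bass: G-Bb-D-E.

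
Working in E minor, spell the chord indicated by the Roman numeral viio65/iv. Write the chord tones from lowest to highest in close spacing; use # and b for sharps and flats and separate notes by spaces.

B D F G#

The slash marks an applied leading-tone chord: viio of iv. In E minor, iv is A, so the leading tone to it is G#, a half step below.
Building a fully diminished seventh chord on G# gives G#-B-D-F.
The figured bass 65 indicates first inversion, placing the third (B) in the bass: B-D-F-G#.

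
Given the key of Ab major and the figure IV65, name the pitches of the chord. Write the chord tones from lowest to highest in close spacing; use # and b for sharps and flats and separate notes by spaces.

The numeral's case and figure indicate a major seventh chord. In Ab major its root, the fourth degree, is Db.
Stacking thirds from Db gives Db-F-Ab-C.
With the 65 figure the chord is in first inversion; from the bass F upward in close position it reads F-Ab-C-Db.

F Ab C Db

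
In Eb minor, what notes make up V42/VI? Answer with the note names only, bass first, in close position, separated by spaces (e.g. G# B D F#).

Fb Gb Bb Db

The slash means an applied dominant: we want the dominant of VI. In Eb minor, VI is Cb major, and its dominant is built on Gb.
Building a dominant seventh chord on Gb gives Gb-Bb-Db-Fb.
With the 42 figure the chord is in third inversion; from the bass Fb upward in close position it reads Fb-Gb-Bb-Db.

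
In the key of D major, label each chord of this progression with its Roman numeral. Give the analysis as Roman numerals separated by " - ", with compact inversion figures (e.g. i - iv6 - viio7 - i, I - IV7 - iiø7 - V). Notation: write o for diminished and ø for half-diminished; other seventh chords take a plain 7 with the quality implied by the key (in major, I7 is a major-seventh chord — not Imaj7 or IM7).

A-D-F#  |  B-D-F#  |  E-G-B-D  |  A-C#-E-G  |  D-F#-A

A-D-F#: major triad on D = scale degree 1 → I64.
B-D-F#: root B is the submediant; minor triad there is vi.
E-G-B-D has root E, degree 2 in D major, so ii7.
A-C#-E-G: dominant seventh chord on A = scale degree 5 → V7.
D-F#-A has root D, degree 1 in D major, so I.

I64 - vi - ii7 - V7 - I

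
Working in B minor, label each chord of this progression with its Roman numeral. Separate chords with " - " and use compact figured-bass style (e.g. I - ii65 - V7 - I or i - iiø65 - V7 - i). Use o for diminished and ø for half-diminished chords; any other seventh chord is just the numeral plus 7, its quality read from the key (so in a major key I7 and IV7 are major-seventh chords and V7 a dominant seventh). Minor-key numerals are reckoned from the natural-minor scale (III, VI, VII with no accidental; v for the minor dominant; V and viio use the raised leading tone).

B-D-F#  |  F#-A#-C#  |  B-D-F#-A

i - V - i7

B-D-F#: minor triad on B = scale degree 1 → i.
F#-A#-C#: major triad on F# = scale degree 5 → V.
B-D-F#-A: minor seventh chord on B = scale degree 1 → i7.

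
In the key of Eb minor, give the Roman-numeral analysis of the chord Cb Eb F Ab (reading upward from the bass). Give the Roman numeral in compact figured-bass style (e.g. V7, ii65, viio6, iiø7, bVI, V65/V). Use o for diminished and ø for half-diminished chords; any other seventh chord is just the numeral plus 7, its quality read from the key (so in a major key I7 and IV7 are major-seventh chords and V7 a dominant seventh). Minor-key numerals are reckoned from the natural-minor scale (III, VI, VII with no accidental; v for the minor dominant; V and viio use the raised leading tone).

The pitches F-Ab-Cb-Eb form a half-diminished seventh chord rooted on F.
In Eb minor, F is the supertonic; the diatonic half-diminished seventh chord there is iiø7.
With Cb in the bass the chord is in second inversion, so the figured bass is 43.

iiø43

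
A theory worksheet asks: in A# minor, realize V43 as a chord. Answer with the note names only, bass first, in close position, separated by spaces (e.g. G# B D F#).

B# D# E# G##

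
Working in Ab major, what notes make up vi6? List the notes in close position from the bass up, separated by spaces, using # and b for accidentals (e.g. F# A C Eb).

The numeral's case and figure indicate a minor triad. In Ab major its root, the sixth degree, is F.
That chord is spelled F-Ab-C.
With the 6 figure the chord is in first inversion; from the bass Ab upward in close position it reads Ab-C-F.

Ab C F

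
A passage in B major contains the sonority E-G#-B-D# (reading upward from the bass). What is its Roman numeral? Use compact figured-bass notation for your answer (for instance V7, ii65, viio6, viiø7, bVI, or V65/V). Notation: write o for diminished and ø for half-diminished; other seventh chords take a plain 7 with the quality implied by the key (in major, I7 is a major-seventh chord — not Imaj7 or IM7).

Stacked in thirds the chord is E-G#-B-D#: a major seventh chord on E.
In B major, E is the subdominant; the diatonic major seventh chord there is IV7.

IV7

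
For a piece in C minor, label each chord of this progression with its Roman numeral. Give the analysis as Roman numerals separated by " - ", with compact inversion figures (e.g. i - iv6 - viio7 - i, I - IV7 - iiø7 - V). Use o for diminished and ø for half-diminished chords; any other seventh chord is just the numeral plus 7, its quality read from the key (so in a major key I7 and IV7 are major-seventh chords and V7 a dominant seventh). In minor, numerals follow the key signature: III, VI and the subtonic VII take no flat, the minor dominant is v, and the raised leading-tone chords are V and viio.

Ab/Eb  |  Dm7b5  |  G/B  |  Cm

Ab/Eb: root Ab is the submediant; major triad there is VI64.
Dm7b5 has root D, degree 2 in C minor, so iiø7.
G/B: major triad on G = scale degree 5 → V6.
Cm: minor triad on C = scale degree 1 → i.

VI64 - iiø7 - V6 - i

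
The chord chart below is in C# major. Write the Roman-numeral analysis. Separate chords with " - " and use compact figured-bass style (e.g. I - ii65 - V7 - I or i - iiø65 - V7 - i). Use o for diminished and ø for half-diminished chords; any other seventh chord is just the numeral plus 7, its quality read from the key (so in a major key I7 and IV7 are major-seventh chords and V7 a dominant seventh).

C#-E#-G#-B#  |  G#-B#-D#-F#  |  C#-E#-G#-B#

I7 - V7 - I7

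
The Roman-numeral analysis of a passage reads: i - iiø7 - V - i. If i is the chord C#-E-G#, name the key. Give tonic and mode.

C# minor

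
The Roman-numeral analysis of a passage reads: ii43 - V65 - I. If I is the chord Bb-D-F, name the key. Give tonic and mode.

Bb major

The chord Bb is a major triad rooted on Bb; its label is I.
If Bb is scale degree 1 and the mode makes that degree carry a major triad, the tonic is Bb and the mode is major.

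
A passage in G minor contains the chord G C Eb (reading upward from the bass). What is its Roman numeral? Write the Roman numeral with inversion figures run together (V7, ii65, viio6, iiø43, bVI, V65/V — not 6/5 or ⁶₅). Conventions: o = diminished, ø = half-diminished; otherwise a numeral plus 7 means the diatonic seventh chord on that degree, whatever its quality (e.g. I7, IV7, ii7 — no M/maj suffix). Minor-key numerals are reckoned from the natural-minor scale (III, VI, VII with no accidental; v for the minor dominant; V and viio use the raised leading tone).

iv64

Stacked in thirds the chord is C-Eb-G: a minor triad on C.
C is scale degree 4 in G minor, and a minor triad on that degree is written iv.
With G in the bass the chord is in second inversion, so the figured bass is 64.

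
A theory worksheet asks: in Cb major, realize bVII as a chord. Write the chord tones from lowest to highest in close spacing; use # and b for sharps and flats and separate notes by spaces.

Scale degree 7 in Cb major is Bb; lowering it a half step gives Bbb. bVII is a major triad on the lowered seventh degree (the subtonic), borrowed from the parallel minor.
So the chord is Bbb-Db-Fb, a major triad.

Bbb Db Fb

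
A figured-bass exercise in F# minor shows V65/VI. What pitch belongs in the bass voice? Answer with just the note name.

The applied chord V65/VI is rooted on A: A-C#-E-G.
The figure 65 means first inversion — the third is in the bass.

C#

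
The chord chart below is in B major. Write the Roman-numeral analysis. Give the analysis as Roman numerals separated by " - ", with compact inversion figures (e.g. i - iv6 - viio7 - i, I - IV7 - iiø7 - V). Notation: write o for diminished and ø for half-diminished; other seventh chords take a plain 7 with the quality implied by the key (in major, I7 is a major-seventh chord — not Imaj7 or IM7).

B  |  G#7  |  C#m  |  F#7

B: root B is the tonic; major triad there is I.
G#7: chromatic; G# is V of ii, so V7/ii.
C#m has root C#, degree 2 in B major, so ii.
F#7 has root F#, degree 5 in B major, so V7.

I - V7/ii - ii - V7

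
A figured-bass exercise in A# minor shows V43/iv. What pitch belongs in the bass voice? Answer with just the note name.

E#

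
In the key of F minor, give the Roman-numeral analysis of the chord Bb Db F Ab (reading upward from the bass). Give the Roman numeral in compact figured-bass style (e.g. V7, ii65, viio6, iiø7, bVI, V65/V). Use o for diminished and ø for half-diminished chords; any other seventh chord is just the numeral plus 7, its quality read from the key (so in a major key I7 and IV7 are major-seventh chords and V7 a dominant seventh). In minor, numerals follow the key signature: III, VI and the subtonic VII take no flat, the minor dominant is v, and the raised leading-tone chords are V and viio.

The pitches Bb-Db-F-Ab form a minor seventh chord rooted on Bb.
In F minor, Bb is the subdominant; the diatonic minor seventh chord there is iv7.

iv7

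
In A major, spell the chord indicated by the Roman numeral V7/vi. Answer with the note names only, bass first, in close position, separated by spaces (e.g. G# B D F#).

C# E# G# B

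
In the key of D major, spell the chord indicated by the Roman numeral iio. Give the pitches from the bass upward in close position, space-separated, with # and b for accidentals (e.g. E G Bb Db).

E G Bb

iio is the diminished supertonic triad, borrowed from the parallel minor. In D major that root is E.
So the chord is E-G-Bb, a diminished triad.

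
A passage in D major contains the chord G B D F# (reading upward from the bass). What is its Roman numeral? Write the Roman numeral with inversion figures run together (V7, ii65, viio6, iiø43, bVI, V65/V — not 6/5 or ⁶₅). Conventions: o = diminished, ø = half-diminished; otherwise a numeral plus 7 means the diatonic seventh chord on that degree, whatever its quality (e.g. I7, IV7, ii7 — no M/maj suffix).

Stacked in thirds the chord is G-B-D-F#: a major seventh chord on G.
G is scale degree 4 in D major, and a major seventh chord on that degree is written IV7.

IV7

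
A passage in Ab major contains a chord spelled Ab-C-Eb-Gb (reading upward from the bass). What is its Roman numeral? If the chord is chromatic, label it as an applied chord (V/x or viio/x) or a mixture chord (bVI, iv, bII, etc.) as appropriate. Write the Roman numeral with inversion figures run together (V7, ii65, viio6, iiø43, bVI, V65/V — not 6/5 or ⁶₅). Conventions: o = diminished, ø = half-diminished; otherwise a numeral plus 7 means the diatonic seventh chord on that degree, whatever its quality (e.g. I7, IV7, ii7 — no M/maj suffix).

The pitches Ab-C-Eb-Gb form a dominant seventh chord rooted on Ab.
Ab is not a diatonic chord root with this quality in Ab major, but it lies a perfect fifth above Db (IV), so the chord functions as an applied dominant of IV.

V7/IV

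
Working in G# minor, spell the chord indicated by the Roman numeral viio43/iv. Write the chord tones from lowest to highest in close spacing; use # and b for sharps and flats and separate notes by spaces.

F# A B# D#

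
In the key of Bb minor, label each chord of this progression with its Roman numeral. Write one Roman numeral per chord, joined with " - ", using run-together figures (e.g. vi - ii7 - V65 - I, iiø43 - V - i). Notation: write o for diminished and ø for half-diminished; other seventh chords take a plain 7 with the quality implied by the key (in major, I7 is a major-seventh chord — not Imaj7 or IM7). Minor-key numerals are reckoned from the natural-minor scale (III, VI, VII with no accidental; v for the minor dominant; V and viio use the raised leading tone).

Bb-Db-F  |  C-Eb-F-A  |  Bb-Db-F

i - V43 - i

Bb-Db-F has root Bb, degree 1 in Bb minor, so i.
C-Eb-F-A: root F is the dominant; dominant seventh chord there is V43.
Bb-Db-F: root Bb is the tonic; minor triad there is i.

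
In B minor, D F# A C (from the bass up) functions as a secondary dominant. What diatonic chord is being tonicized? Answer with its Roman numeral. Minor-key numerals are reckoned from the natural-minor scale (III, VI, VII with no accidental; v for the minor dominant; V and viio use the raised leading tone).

The chord is a dominant seventh chord on D.
A dominant resolves down a perfect fifth: D → G. In B minor, G is scale degree 6, i.e. VI.

VI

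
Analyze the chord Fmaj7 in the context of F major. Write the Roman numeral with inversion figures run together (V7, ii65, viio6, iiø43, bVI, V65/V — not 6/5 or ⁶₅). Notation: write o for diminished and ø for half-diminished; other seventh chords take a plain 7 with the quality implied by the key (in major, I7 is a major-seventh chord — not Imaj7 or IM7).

I7

The pitches F-A-C-E form a major seventh chord rooted on F.
In F major, F is the tonic; the diatonic major seventh chord there is I7.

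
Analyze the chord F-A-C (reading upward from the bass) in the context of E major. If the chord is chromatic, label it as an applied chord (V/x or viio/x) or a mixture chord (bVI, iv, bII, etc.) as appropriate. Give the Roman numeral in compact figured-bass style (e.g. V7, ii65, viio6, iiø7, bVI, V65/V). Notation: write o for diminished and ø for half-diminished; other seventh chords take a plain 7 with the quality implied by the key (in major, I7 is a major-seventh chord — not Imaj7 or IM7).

bII

The pitches F-A-C form a major triad rooted on F.
F is the lowered second degree of E major (diatonic 2 would be F#). This is the Neapolitan chord — a major triad on the lowered second degree.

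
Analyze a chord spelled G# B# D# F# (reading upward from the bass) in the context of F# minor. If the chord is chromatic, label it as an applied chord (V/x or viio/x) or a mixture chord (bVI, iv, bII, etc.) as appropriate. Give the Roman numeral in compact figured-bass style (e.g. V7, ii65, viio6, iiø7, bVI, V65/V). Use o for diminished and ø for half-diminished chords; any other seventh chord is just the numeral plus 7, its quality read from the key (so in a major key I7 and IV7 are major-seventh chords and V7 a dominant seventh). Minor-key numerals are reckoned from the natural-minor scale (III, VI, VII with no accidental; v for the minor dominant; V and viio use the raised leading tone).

Stacked in thirds the chord is G#-B#-D#-F#: a dominant seventh chord on G#.
G# is not a diatonic chord root with this quality in F# minor, but it lies a perfect fifth above C# (V), so the chord functions as an applied dominant of V.

V7/V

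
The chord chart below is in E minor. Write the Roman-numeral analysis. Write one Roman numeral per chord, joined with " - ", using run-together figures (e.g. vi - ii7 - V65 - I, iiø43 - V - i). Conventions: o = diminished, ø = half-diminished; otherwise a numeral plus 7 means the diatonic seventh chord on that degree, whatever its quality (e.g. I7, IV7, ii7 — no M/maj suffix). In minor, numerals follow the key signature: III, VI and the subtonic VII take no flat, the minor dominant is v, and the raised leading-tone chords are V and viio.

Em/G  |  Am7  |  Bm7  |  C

Em/G: minor triad on E = scale degree 1 → i6.
Am7: root A is the subdominant; minor seventh chord there is iv7.
Bm7 has root B, degree 5 in E minor, so v7.
C: root C is the submediant; major triad there is VI.

i6 - iv7 - v7 - VI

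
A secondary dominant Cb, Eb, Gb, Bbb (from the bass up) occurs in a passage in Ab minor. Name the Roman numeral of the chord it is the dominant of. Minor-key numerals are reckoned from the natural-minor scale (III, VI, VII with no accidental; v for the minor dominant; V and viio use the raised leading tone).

The chord is a dominant seventh chord on Cb.
A dominant resolves down a perfect fifth: Cb → Fb. In Ab minor, Fb is scale degree 6, i.e. VI.

VI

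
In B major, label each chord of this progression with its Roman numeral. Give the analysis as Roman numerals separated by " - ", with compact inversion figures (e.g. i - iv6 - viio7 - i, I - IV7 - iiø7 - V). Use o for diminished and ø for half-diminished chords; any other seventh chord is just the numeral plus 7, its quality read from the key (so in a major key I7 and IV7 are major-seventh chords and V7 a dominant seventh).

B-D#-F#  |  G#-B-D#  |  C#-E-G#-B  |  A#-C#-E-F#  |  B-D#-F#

I - vi - ii7 - V65 - I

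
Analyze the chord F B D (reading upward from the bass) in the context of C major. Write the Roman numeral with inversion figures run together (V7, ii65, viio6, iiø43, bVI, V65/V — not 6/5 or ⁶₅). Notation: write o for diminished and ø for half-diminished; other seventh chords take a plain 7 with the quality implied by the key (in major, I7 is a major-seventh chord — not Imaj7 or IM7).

viio64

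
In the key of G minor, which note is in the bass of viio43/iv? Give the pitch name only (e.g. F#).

F

The applied chord viio43/iv is rooted on B: B-D-F-Ab.
The figure 43 means second inversion — the fifth is in the bass.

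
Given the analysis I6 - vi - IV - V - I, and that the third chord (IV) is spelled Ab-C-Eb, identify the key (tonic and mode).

IV is given as Ab-C-Eb — a major triad with root Ab.
IV on Ab implies Ab is the subdominant; that puts the tonic at Eb, and the uppercase numeral fits major mode.

Eb major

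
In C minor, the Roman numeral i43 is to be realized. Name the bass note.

i in C minor has root C; the chord is C-Eb-G-Bb.
The figure 43 means second inversion — the fifth is in the bass.

G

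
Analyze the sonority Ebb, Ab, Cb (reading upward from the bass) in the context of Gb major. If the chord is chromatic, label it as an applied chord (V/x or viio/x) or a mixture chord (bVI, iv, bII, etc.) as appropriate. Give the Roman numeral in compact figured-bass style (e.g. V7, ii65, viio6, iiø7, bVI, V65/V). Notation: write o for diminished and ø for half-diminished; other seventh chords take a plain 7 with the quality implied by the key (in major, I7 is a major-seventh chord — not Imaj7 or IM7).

iio64

Stacked in thirds the chord is Ab-Cb-Ebb: a diminished triad on Ab.
Ab is the second degree of Gb major. This is the diminished supertonic triad, borrowed from the parallel minor.
With Ebb in the bass the chord is in second inversion, so the figured bass is 64.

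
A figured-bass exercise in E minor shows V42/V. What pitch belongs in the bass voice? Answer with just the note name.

E

The applied chord V42/V is rooted on F#: F#-A#-C#-E.
The figure 42 means third inversion — the seventh is in the bass.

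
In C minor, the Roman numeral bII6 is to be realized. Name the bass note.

F

bII in C minor has root Db; the chord is Db-F-Ab.
The figure 6 means first inversion — the third is in the bass.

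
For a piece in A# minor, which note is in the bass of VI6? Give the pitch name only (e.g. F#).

A#

VI in A# minor has root F#; the chord is F#-A#-C#.
The figure 6 means first inversion — the third is in the bass.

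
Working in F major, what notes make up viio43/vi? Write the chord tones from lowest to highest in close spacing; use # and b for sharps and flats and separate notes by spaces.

viio43/vi is a secondary leading-tone chord. The target vi is D in F major; the applied chord is rooted a semitone below, on C#.
Building a fully diminished seventh chord on C# gives C#-E-G-Bb.
With the 43 figure the chord is in second inversion; from the bass G upward in close position it reads G-Bb-C#-E.

G Bb C# E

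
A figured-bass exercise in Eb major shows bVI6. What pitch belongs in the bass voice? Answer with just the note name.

bVI in Eb major has root Cb; the chord is Cb-Eb-Gb.
The figure 6 means first inversion — the third is in the bass.

Eb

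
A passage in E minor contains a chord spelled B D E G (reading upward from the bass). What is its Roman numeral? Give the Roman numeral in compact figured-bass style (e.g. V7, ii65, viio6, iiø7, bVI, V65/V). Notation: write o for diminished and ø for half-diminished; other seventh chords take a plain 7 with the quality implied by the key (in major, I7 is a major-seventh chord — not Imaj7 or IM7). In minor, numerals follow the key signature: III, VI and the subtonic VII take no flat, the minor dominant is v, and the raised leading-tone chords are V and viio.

i43

The pitches E-G-B-D form a minor seventh chord rooted on E.
In E minor, E is the tonic; the diatonic minor seventh chord there is i7.
With B in the bass the chord is in second inversion, so the figured bass is 43.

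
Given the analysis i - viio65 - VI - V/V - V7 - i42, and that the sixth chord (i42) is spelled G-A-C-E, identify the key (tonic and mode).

The anchor chord is a minor seventh chord on A, labeled i42.
If A is scale degree 1 and the mode makes that degree carry a minor seventh chord, the tonic is A and the mode is minor.

A minor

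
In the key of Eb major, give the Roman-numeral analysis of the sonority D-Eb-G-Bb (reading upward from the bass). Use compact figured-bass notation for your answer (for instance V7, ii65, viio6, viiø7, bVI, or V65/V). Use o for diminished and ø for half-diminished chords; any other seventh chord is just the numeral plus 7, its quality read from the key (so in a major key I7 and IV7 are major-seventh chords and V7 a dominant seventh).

I42

The pitches Eb-G-Bb-D form a major seventh chord rooted on Eb.
Eb is scale degree 1 in Eb major, and a major seventh chord on that degree is written I7.
With D in the bass the chord is in third inversion, so the figured bass is 42.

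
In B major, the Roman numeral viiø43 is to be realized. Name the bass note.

viiø in B major has root A#; the chord is A#-C#-E-G#.
The figure 43 means second inversion — the fifth is in the bass.

E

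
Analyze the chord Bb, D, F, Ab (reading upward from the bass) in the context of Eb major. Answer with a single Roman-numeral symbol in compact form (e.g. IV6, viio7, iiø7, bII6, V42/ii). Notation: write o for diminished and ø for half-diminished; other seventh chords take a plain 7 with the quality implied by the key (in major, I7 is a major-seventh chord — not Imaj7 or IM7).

The pitches Bb-D-F-Ab form a dominant seventh chord rooted on Bb.
In Eb major, Bb is the dominant; the diatonic dominant seventh chord there is V7.

V7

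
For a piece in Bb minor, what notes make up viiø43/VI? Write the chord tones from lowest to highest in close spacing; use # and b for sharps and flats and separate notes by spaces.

Cb Eb F Ab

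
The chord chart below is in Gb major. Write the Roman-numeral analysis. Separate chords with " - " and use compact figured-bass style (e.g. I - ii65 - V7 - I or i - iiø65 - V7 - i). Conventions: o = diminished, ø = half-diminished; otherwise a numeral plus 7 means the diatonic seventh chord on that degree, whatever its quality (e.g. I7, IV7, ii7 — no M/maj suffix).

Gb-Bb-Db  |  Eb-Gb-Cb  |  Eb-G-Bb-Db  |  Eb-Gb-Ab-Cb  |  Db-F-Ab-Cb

Gb-Bb-Db: major triad on Gb = scale degree 1 → I.
Eb-Gb-Cb: major triad on Cb = scale degree 4 → IV6.
Eb-G-Bb-Db: chromatic; Eb is V of ii, so V7/ii.
Eb-Gb-Ab-Cb has root Ab, degree 2 in Gb major, so ii43.
Db-F-Ab-Cb: dominant seventh chord on Db = scale degree 5 → V7.

I - IV6 - V7/ii - ii43 - V7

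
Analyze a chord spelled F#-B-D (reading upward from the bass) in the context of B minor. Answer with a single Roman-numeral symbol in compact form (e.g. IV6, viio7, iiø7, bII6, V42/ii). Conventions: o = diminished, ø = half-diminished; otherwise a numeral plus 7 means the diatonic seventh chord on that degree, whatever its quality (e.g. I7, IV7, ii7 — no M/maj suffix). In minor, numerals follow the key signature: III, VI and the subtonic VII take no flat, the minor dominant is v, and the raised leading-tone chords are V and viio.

i64

Stacked in thirds the chord is B-D-F#: a minor triad on B.
B is scale degree 1 in B minor, and a minor triad on that degree is written i.
With F# in the bass the chord is in second inversion, so the figured bass is 64.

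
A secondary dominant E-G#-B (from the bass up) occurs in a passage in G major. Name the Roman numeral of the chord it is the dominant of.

The chord is a major triad on E.
A dominant resolves down a perfect fifth: E → A. In G major, A is scale degree 2, i.e. ii.

ii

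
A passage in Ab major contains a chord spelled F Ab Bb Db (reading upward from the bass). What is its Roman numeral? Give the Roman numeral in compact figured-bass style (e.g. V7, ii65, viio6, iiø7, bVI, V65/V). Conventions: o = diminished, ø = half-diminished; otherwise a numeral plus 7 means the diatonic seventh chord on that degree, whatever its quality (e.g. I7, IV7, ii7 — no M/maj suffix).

The pitches Bb-Db-F-Ab form a minor seventh chord rooted on Bb.
Bb is scale degree 2 in Ab major, and a minor seventh chord on that degree is written ii7.
With F in the bass the chord is in second inversion, so the figured bass is 43.

ii43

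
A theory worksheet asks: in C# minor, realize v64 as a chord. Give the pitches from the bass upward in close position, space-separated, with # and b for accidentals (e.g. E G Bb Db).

D# G# B

In C# minor, scale degree 5 is G#, and the diatonic chord built there is a minor triad.
That chord is spelled G#-B-D#.
With the 64 figure the chord is in second inversion; from the bass D# upward in close position it reads D#-G#-B.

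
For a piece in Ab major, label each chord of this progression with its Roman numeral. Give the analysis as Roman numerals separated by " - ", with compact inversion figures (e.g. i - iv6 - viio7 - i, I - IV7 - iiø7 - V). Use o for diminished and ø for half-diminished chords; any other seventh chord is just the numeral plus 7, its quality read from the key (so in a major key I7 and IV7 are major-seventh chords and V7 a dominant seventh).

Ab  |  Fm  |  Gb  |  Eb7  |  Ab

Ab: major triad on Ab = scale degree 1 → I.
Fm has root F, degree 6 in Ab major, so vi.
Gb is non-diatonic — bVII, a mixture chord from Ab minor.
Eb7: root Eb is the dominant; dominant seventh chord there is V7.
Ab: major triad on Ab = scale degree 1 → I.

I - vi - bVII - V7 - I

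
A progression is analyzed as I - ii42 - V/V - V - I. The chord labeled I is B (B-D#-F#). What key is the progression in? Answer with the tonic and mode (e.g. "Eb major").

B major

The chord B is a major triad rooted on B; its label is I.
If B is scale degree 1 and the mode makes that degree carry a major triad, the tonic is B and the mode is major.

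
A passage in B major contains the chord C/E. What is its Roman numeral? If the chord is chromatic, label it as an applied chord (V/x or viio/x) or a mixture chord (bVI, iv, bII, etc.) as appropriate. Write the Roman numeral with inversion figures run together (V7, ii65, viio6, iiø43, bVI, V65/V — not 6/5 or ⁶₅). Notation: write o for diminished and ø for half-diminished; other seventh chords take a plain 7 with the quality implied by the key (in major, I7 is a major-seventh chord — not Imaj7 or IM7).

bII6

The pitches C-E-G form a major triad rooted on C.
C is the lowered second degree of B major (diatonic 2 would be C#). This is the Neapolitan sixth — a major triad on the lowered second degree, here in its customary first inversion.
With E in the bass the chord is in first inversion, so the figured bass is 6.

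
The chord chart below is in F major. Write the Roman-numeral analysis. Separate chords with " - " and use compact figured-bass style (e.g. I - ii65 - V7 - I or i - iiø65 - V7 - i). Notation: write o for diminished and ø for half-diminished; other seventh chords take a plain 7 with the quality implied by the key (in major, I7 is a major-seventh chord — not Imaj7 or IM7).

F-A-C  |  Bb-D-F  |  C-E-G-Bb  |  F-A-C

F-A-C: major triad on F = scale degree 1 → I.
Bb-D-F has root Bb, degree 4 in F major, so IV.
C-E-G-Bb has root C, degree 5 in F major, so V7.
F-A-C: major triad on F = scale degree 1 → I.

I - IV - V7 - I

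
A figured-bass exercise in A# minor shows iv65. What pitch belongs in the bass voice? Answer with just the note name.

F#

iv in A# minor has root D#; the chord is D#-F#-A#-C#.
The figure 65 means first inversion — the third is in the bass.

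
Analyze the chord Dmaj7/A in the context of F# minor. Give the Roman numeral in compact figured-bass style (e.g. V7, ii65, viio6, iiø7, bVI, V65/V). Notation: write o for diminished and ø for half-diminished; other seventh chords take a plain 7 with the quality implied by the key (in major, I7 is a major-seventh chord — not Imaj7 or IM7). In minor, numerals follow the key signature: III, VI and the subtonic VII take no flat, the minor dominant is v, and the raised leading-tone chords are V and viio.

Stacked in thirds the chord is D-F#-A-C#: a major seventh chord on D.
D is scale degree 6 in F# minor, and a major seventh chord on that degree is written VI7.
With A in the bass the chord is in second inversion, so the figured bass is 43.

VI43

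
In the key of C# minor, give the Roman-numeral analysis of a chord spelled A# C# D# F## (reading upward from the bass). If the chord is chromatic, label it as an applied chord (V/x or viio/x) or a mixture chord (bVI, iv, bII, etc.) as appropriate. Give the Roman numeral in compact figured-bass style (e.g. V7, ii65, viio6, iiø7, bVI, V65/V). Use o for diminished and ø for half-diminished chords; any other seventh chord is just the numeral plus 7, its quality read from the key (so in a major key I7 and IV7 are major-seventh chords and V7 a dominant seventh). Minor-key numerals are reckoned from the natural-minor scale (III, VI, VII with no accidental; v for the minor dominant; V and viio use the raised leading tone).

V43/V

The pitches D#-F##-A#-C# form a dominant seventh chord rooted on D#.
D# is not a diatonic chord root with this quality in C# minor, but it lies a perfect fifth above G# (V), so the chord functions as an applied dominant of V.
With A# in the bass the chord is in second inversion, so the figured bass is 43.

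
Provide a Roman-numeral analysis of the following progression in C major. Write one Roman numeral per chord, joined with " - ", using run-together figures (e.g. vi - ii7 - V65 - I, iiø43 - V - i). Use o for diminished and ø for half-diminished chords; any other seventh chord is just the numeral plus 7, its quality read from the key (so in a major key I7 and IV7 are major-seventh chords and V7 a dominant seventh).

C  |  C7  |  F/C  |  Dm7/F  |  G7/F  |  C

I - V7/IV - IV64 - ii65 - V42 - I

C: major triad on C = scale degree 1 → I.
C7 is the secondary dominant of IV (dominant seventh chord on C): V7/IV.
F/C: major triad on F = scale degree 4 → IV64.
Dm7/F: minor seventh chord on D = scale degree 2 → ii65.
G7/F: root G is the dominant; dominant seventh chord there is V42.
C: major triad on C = scale degree 1 → I.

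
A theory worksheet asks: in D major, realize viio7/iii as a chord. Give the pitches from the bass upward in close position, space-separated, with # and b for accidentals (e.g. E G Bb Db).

E# G# B D

The slash marks an applied leading-tone chord: viio of iii. In D major, iii is F#, so the leading tone to it is E#, a half step below.
Building a fully diminished seventh chord on E# gives E#-G#-B-D.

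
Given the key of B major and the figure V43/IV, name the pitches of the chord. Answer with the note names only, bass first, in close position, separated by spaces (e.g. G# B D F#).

F# A B D#

V43/IV is a secondary dominant — the dominant seventh of IV. IV in B major is E, so the applied chord's root is B, a perfect fifth above.
Building a dominant seventh chord on B gives B-D#-F#-A.
The figured bass 43 indicates second inversion, placing the fifth (F#) in the bass: F#-A-B-D#.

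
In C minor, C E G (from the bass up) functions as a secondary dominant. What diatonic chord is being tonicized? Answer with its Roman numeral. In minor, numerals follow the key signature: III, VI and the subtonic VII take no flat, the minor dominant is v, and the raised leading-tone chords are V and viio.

The chord is a major triad on C.
A dominant resolves down a perfect fifth: C → F. In C minor, F is scale degree 4, i.e. iv.

iv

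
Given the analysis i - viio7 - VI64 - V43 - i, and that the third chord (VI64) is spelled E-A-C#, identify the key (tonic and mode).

VI64 is given as E-A-C# — a major triad with root A.
If A is scale degree 6 and the mode makes that degree carry a major triad, the tonic is C# and the mode is minor.

C# minor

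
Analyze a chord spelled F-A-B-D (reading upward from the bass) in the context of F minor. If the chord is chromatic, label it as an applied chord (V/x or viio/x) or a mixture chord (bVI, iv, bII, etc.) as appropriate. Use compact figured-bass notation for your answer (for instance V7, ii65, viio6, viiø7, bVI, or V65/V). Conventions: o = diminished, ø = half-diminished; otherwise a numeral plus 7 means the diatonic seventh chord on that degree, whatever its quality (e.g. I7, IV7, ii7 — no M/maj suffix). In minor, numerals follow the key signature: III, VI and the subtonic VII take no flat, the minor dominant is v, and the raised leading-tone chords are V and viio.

viiø43/V

The pitches B-D-F-A form a half-diminished seventh chord rooted on B.
B sits a half step below C (V in F minor); a diminished chord there is the applied leading-tone chord of V.
With F in the bass the chord is in second inversion, so the figured bass is 43.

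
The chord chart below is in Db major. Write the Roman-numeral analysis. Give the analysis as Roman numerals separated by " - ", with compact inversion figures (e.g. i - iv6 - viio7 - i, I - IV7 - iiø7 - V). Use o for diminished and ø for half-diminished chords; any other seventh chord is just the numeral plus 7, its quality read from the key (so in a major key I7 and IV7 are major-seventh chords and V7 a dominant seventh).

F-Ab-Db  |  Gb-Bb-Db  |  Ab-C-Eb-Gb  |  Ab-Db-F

I6 - IV - V7 - I64

F-Ab-Db: major triad on Db = scale degree 1 → I6.
Gb-Bb-Db: root Gb is the subdominant; major triad there is IV.
Ab-C-Eb-Gb: root Ab is the dominant; dominant seventh chord there is V7.
Ab-Db-F has root Db, degree 1 in Db major, so I64.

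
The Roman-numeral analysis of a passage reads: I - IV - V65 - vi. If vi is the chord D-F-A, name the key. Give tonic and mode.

F major

The chord Dm is a minor triad rooted on D; its label is vi.
vi on D implies D is the submediant; that puts the tonic at F, and the lowercase numeral fits major mode.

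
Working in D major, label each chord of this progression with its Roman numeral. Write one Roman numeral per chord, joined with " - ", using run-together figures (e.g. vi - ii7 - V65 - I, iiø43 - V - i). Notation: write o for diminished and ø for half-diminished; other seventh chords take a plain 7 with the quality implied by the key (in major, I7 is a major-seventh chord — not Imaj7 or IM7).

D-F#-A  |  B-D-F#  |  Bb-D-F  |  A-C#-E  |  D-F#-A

D-F#-A: root D is the tonic; major triad there is I.
B-D-F#: root B is the submediant; minor triad there is vi.
Bb-D-F: major triad on Bb — chromatic; bVI (borrowed from the parallel minor).
A-C#-E: root A is the dominant; major triad there is V.
D-F#-A has root D, degree 1 in D major, so I.

I - vi - bVI - V - I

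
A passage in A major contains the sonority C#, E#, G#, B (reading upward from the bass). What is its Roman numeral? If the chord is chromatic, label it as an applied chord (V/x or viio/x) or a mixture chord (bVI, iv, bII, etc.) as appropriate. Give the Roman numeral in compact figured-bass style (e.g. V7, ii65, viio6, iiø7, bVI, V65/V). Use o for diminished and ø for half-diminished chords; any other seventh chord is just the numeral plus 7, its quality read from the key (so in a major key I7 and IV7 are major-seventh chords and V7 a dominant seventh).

V7/vi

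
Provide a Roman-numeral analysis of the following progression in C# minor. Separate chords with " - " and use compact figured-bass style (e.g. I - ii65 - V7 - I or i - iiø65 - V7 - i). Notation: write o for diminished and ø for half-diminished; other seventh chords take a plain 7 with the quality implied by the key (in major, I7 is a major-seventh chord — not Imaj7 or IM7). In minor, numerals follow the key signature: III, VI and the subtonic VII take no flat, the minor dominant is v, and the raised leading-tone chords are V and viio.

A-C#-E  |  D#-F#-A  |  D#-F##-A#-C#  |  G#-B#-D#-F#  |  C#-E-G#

VI - iio - V7/V - V7 - i

A-C#-E: major triad on A = scale degree 6 → VI.
D#-F#-A has root D#, degree 2 in C# minor, so iio.
D#-F##-A#-C#: chromatic; D# is V of V, so V7/V.
G#-B#-D#-F# has root G#, degree 5 in C# minor, so V7.
C#-E-G#: root C# is the tonic; minor triad there is i.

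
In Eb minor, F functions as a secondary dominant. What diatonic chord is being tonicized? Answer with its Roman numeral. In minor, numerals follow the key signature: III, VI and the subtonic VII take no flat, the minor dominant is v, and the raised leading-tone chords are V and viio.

V

The chord is a major triad on F.
A dominant resolves down a perfect fifth: F → Bb. In Eb minor, Bb is scale degree 5, i.e. V.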